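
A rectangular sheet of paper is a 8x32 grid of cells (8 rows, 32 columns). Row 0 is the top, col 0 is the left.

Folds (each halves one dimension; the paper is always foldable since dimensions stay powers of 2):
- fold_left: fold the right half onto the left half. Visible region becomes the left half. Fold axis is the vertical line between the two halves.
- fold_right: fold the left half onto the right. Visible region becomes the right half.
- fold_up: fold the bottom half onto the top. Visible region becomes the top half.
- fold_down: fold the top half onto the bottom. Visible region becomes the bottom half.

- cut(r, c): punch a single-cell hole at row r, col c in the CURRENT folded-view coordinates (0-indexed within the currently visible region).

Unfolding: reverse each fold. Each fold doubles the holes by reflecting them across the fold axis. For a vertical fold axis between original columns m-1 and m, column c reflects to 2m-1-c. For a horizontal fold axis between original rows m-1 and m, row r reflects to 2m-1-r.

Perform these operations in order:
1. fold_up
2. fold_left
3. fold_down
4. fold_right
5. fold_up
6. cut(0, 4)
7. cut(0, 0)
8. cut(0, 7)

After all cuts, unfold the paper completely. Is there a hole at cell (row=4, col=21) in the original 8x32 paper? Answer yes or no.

Op 1 fold_up: fold axis h@4; visible region now rows[0,4) x cols[0,32) = 4x32
Op 2 fold_left: fold axis v@16; visible region now rows[0,4) x cols[0,16) = 4x16
Op 3 fold_down: fold axis h@2; visible region now rows[2,4) x cols[0,16) = 2x16
Op 4 fold_right: fold axis v@8; visible region now rows[2,4) x cols[8,16) = 2x8
Op 5 fold_up: fold axis h@3; visible region now rows[2,3) x cols[8,16) = 1x8
Op 6 cut(0, 4): punch at orig (2,12); cuts so far [(2, 12)]; region rows[2,3) x cols[8,16) = 1x8
Op 7 cut(0, 0): punch at orig (2,8); cuts so far [(2, 8), (2, 12)]; region rows[2,3) x cols[8,16) = 1x8
Op 8 cut(0, 7): punch at orig (2,15); cuts so far [(2, 8), (2, 12), (2, 15)]; region rows[2,3) x cols[8,16) = 1x8
Unfold 1 (reflect across h@3): 6 holes -> [(2, 8), (2, 12), (2, 15), (3, 8), (3, 12), (3, 15)]
Unfold 2 (reflect across v@8): 12 holes -> [(2, 0), (2, 3), (2, 7), (2, 8), (2, 12), (2, 15), (3, 0), (3, 3), (3, 7), (3, 8), (3, 12), (3, 15)]
Unfold 3 (reflect across h@2): 24 holes -> [(0, 0), (0, 3), (0, 7), (0, 8), (0, 12), (0, 15), (1, 0), (1, 3), (1, 7), (1, 8), (1, 12), (1, 15), (2, 0), (2, 3), (2, 7), (2, 8), (2, 12), (2, 15), (3, 0), (3, 3), (3, 7), (3, 8), (3, 12), (3, 15)]
Unfold 4 (reflect across v@16): 48 holes -> [(0, 0), (0, 3), (0, 7), (0, 8), (0, 12), (0, 15), (0, 16), (0, 19), (0, 23), (0, 24), (0, 28), (0, 31), (1, 0), (1, 3), (1, 7), (1, 8), (1, 12), (1, 15), (1, 16), (1, 19), (1, 23), (1, 24), (1, 28), (1, 31), (2, 0), (2, 3), (2, 7), (2, 8), (2, 12), (2, 15), (2, 16), (2, 19), (2, 23), (2, 24), (2, 28), (2, 31), (3, 0), (3, 3), (3, 7), (3, 8), (3, 12), (3, 15), (3, 16), (3, 19), (3, 23), (3, 24), (3, 28), (3, 31)]
Unfold 5 (reflect across h@4): 96 holes -> [(0, 0), (0, 3), (0, 7), (0, 8), (0, 12), (0, 15), (0, 16), (0, 19), (0, 23), (0, 24), (0, 28), (0, 31), (1, 0), (1, 3), (1, 7), (1, 8), (1, 12), (1, 15), (1, 16), (1, 19), (1, 23), (1, 24), (1, 28), (1, 31), (2, 0), (2, 3), (2, 7), (2, 8), (2, 12), (2, 15), (2, 16), (2, 19), (2, 23), (2, 24), (2, 28), (2, 31), (3, 0), (3, 3), (3, 7), (3, 8), (3, 12), (3, 15), (3, 16), (3, 19), (3, 23), (3, 24), (3, 28), (3, 31), (4, 0), (4, 3), (4, 7), (4, 8), (4, 12), (4, 15), (4, 16), (4, 19), (4, 23), (4, 24), (4, 28), (4, 31), (5, 0), (5, 3), (5, 7), (5, 8), (5, 12), (5, 15), (5, 16), (5, 19), (5, 23), (5, 24), (5, 28), (5, 31), (6, 0), (6, 3), (6, 7), (6, 8), (6, 12), (6, 15), (6, 16), (6, 19), (6, 23), (6, 24), (6, 28), (6, 31), (7, 0), (7, 3), (7, 7), (7, 8), (7, 12), (7, 15), (7, 16), (7, 19), (7, 23), (7, 24), (7, 28), (7, 31)]
Holes: [(0, 0), (0, 3), (0, 7), (0, 8), (0, 12), (0, 15), (0, 16), (0, 19), (0, 23), (0, 24), (0, 28), (0, 31), (1, 0), (1, 3), (1, 7), (1, 8), (1, 12), (1, 15), (1, 16), (1, 19), (1, 23), (1, 24), (1, 28), (1, 31), (2, 0), (2, 3), (2, 7), (2, 8), (2, 12), (2, 15), (2, 16), (2, 19), (2, 23), (2, 24), (2, 28), (2, 31), (3, 0), (3, 3), (3, 7), (3, 8), (3, 12), (3, 15), (3, 16), (3, 19), (3, 23), (3, 24), (3, 28), (3, 31), (4, 0), (4, 3), (4, 7), (4, 8), (4, 12), (4, 15), (4, 16), (4, 19), (4, 23), (4, 24), (4, 28), (4, 31), (5, 0), (5, 3), (5, 7), (5, 8), (5, 12), (5, 15), (5, 16), (5, 19), (5, 23), (5, 24), (5, 28), (5, 31), (6, 0), (6, 3), (6, 7), (6, 8), (6, 12), (6, 15), (6, 16), (6, 19), (6, 23), (6, 24), (6, 28), (6, 31), (7, 0), (7, 3), (7, 7), (7, 8), (7, 12), (7, 15), (7, 16), (7, 19), (7, 23), (7, 24), (7, 28), (7, 31)]

Answer: no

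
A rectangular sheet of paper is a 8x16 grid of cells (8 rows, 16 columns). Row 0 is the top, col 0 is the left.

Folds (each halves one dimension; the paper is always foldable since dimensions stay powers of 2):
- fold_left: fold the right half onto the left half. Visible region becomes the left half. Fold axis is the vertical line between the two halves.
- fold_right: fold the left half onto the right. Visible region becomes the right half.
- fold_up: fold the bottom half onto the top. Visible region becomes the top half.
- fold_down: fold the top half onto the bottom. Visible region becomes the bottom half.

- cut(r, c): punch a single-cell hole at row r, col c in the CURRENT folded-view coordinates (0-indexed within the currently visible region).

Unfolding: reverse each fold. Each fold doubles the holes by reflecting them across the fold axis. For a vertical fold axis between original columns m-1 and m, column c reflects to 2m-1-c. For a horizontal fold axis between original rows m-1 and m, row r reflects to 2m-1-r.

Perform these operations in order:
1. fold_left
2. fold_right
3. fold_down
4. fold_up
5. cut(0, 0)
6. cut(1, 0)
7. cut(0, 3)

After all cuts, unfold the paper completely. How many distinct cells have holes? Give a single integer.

Answer: 48

Derivation:
Op 1 fold_left: fold axis v@8; visible region now rows[0,8) x cols[0,8) = 8x8
Op 2 fold_right: fold axis v@4; visible region now rows[0,8) x cols[4,8) = 8x4
Op 3 fold_down: fold axis h@4; visible region now rows[4,8) x cols[4,8) = 4x4
Op 4 fold_up: fold axis h@6; visible region now rows[4,6) x cols[4,8) = 2x4
Op 5 cut(0, 0): punch at orig (4,4); cuts so far [(4, 4)]; region rows[4,6) x cols[4,8) = 2x4
Op 6 cut(1, 0): punch at orig (5,4); cuts so far [(4, 4), (5, 4)]; region rows[4,6) x cols[4,8) = 2x4
Op 7 cut(0, 3): punch at orig (4,7); cuts so far [(4, 4), (4, 7), (5, 4)]; region rows[4,6) x cols[4,8) = 2x4
Unfold 1 (reflect across h@6): 6 holes -> [(4, 4), (4, 7), (5, 4), (6, 4), (7, 4), (7, 7)]
Unfold 2 (reflect across h@4): 12 holes -> [(0, 4), (0, 7), (1, 4), (2, 4), (3, 4), (3, 7), (4, 4), (4, 7), (5, 4), (6, 4), (7, 4), (7, 7)]
Unfold 3 (reflect across v@4): 24 holes -> [(0, 0), (0, 3), (0, 4), (0, 7), (1, 3), (1, 4), (2, 3), (2, 4), (3, 0), (3, 3), (3, 4), (3, 7), (4, 0), (4, 3), (4, 4), (4, 7), (5, 3), (5, 4), (6, 3), (6, 4), (7, 0), (7, 3), (7, 4), (7, 7)]
Unfold 4 (reflect across v@8): 48 holes -> [(0, 0), (0, 3), (0, 4), (0, 7), (0, 8), (0, 11), (0, 12), (0, 15), (1, 3), (1, 4), (1, 11), (1, 12), (2, 3), (2, 4), (2, 11), (2, 12), (3, 0), (3, 3), (3, 4), (3, 7), (3, 8), (3, 11), (3, 12), (3, 15), (4, 0), (4, 3), (4, 4), (4, 7), (4, 8), (4, 11), (4, 12), (4, 15), (5, 3), (5, 4), (5, 11), (5, 12), (6, 3), (6, 4), (6, 11), (6, 12), (7, 0), (7, 3), (7, 4), (7, 7), (7, 8), (7, 11), (7, 12), (7, 15)]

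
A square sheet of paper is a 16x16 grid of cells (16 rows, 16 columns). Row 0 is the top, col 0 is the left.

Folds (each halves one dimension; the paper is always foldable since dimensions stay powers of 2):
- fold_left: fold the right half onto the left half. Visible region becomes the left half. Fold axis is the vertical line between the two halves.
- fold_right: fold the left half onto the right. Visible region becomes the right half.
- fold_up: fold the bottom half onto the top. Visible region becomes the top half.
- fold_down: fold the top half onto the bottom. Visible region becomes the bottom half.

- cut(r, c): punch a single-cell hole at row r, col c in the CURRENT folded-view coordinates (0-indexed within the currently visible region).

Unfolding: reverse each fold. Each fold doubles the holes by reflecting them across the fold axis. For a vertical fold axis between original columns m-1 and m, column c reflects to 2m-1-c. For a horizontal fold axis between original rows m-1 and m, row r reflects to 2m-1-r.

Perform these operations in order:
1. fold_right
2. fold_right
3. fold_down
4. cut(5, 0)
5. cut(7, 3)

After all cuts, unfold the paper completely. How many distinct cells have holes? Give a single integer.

Answer: 16

Derivation:
Op 1 fold_right: fold axis v@8; visible region now rows[0,16) x cols[8,16) = 16x8
Op 2 fold_right: fold axis v@12; visible region now rows[0,16) x cols[12,16) = 16x4
Op 3 fold_down: fold axis h@8; visible region now rows[8,16) x cols[12,16) = 8x4
Op 4 cut(5, 0): punch at orig (13,12); cuts so far [(13, 12)]; region rows[8,16) x cols[12,16) = 8x4
Op 5 cut(7, 3): punch at orig (15,15); cuts so far [(13, 12), (15, 15)]; region rows[8,16) x cols[12,16) = 8x4
Unfold 1 (reflect across h@8): 4 holes -> [(0, 15), (2, 12), (13, 12), (15, 15)]
Unfold 2 (reflect across v@12): 8 holes -> [(0, 8), (0, 15), (2, 11), (2, 12), (13, 11), (13, 12), (15, 8), (15, 15)]
Unfold 3 (reflect across v@8): 16 holes -> [(0, 0), (0, 7), (0, 8), (0, 15), (2, 3), (2, 4), (2, 11), (2, 12), (13, 3), (13, 4), (13, 11), (13, 12), (15, 0), (15, 7), (15, 8), (15, 15)]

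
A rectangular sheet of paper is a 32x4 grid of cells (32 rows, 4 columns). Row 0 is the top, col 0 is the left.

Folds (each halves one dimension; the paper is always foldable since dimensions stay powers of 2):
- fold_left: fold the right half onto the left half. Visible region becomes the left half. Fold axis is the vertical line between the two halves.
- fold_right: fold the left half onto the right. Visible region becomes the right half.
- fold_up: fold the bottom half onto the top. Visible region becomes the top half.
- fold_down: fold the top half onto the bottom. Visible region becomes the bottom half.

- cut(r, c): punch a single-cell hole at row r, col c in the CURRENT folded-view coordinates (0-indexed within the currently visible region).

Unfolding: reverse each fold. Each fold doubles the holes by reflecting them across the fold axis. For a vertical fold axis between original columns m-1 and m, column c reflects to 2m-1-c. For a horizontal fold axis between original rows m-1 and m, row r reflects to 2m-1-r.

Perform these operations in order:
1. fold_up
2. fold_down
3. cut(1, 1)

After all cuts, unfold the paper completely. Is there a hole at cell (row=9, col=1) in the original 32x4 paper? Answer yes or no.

Answer: yes

Derivation:
Op 1 fold_up: fold axis h@16; visible region now rows[0,16) x cols[0,4) = 16x4
Op 2 fold_down: fold axis h@8; visible region now rows[8,16) x cols[0,4) = 8x4
Op 3 cut(1, 1): punch at orig (9,1); cuts so far [(9, 1)]; region rows[8,16) x cols[0,4) = 8x4
Unfold 1 (reflect across h@8): 2 holes -> [(6, 1), (9, 1)]
Unfold 2 (reflect across h@16): 4 holes -> [(6, 1), (9, 1), (22, 1), (25, 1)]
Holes: [(6, 1), (9, 1), (22, 1), (25, 1)]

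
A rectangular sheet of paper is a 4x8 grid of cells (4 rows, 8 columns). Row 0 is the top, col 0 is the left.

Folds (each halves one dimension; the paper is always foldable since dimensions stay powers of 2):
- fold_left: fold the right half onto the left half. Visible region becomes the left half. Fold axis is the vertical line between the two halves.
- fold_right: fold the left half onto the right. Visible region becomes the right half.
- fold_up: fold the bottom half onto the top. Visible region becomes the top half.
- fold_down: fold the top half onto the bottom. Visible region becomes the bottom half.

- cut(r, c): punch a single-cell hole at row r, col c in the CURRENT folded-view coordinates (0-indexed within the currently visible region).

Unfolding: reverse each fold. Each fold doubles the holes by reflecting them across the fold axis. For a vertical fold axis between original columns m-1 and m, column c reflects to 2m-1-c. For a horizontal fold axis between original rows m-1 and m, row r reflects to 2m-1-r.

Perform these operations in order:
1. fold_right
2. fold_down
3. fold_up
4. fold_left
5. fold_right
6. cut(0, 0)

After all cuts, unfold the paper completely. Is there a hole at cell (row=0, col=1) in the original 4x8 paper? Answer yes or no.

Op 1 fold_right: fold axis v@4; visible region now rows[0,4) x cols[4,8) = 4x4
Op 2 fold_down: fold axis h@2; visible region now rows[2,4) x cols[4,8) = 2x4
Op 3 fold_up: fold axis h@3; visible region now rows[2,3) x cols[4,8) = 1x4
Op 4 fold_left: fold axis v@6; visible region now rows[2,3) x cols[4,6) = 1x2
Op 5 fold_right: fold axis v@5; visible region now rows[2,3) x cols[5,6) = 1x1
Op 6 cut(0, 0): punch at orig (2,5); cuts so far [(2, 5)]; region rows[2,3) x cols[5,6) = 1x1
Unfold 1 (reflect across v@5): 2 holes -> [(2, 4), (2, 5)]
Unfold 2 (reflect across v@6): 4 holes -> [(2, 4), (2, 5), (2, 6), (2, 7)]
Unfold 3 (reflect across h@3): 8 holes -> [(2, 4), (2, 5), (2, 6), (2, 7), (3, 4), (3, 5), (3, 6), (3, 7)]
Unfold 4 (reflect across h@2): 16 holes -> [(0, 4), (0, 5), (0, 6), (0, 7), (1, 4), (1, 5), (1, 6), (1, 7), (2, 4), (2, 5), (2, 6), (2, 7), (3, 4), (3, 5), (3, 6), (3, 7)]
Unfold 5 (reflect across v@4): 32 holes -> [(0, 0), (0, 1), (0, 2), (0, 3), (0, 4), (0, 5), (0, 6), (0, 7), (1, 0), (1, 1), (1, 2), (1, 3), (1, 4), (1, 5), (1, 6), (1, 7), (2, 0), (2, 1), (2, 2), (2, 3), (2, 4), (2, 5), (2, 6), (2, 7), (3, 0), (3, 1), (3, 2), (3, 3), (3, 4), (3, 5), (3, 6), (3, 7)]
Holes: [(0, 0), (0, 1), (0, 2), (0, 3), (0, 4), (0, 5), (0, 6), (0, 7), (1, 0), (1, 1), (1, 2), (1, 3), (1, 4), (1, 5), (1, 6), (1, 7), (2, 0), (2, 1), (2, 2), (2, 3), (2, 4), (2, 5), (2, 6), (2, 7), (3, 0), (3, 1), (3, 2), (3, 3), (3, 4), (3, 5), (3, 6), (3, 7)]

Answer: yes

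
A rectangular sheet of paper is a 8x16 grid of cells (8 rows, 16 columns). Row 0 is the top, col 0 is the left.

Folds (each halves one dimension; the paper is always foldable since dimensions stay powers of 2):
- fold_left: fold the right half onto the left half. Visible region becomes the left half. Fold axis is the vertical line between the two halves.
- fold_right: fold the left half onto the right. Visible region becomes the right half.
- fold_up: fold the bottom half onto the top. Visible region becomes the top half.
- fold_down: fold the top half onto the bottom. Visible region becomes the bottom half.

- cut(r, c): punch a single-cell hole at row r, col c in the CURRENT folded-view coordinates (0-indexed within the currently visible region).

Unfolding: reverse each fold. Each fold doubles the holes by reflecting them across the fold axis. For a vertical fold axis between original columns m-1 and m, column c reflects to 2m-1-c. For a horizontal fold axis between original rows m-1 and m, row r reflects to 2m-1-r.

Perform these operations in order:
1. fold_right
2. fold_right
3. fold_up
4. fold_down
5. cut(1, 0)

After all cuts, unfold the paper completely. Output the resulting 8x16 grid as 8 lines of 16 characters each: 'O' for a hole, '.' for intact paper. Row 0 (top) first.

Op 1 fold_right: fold axis v@8; visible region now rows[0,8) x cols[8,16) = 8x8
Op 2 fold_right: fold axis v@12; visible region now rows[0,8) x cols[12,16) = 8x4
Op 3 fold_up: fold axis h@4; visible region now rows[0,4) x cols[12,16) = 4x4
Op 4 fold_down: fold axis h@2; visible region now rows[2,4) x cols[12,16) = 2x4
Op 5 cut(1, 0): punch at orig (3,12); cuts so far [(3, 12)]; region rows[2,4) x cols[12,16) = 2x4
Unfold 1 (reflect across h@2): 2 holes -> [(0, 12), (3, 12)]
Unfold 2 (reflect across h@4): 4 holes -> [(0, 12), (3, 12), (4, 12), (7, 12)]
Unfold 3 (reflect across v@12): 8 holes -> [(0, 11), (0, 12), (3, 11), (3, 12), (4, 11), (4, 12), (7, 11), (7, 12)]
Unfold 4 (reflect across v@8): 16 holes -> [(0, 3), (0, 4), (0, 11), (0, 12), (3, 3), (3, 4), (3, 11), (3, 12), (4, 3), (4, 4), (4, 11), (4, 12), (7, 3), (7, 4), (7, 11), (7, 12)]

Answer: ...OO......OO...
................
................
...OO......OO...
...OO......OO...
................
................
...OO......OO...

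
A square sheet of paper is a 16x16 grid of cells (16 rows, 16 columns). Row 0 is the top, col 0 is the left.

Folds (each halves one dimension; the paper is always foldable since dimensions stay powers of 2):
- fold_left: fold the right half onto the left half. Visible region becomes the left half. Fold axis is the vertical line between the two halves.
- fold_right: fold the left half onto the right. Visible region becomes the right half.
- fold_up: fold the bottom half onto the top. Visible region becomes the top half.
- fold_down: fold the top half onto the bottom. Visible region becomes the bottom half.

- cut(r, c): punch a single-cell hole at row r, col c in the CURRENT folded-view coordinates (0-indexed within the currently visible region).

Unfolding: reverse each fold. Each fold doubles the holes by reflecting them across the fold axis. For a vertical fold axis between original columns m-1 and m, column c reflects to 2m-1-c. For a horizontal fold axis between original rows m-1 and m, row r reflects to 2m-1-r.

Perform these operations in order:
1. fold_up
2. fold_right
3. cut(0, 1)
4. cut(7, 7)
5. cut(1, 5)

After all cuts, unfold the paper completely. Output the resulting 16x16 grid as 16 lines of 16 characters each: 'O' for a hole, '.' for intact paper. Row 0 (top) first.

Answer: ......O..O......
..O..........O..
................
................
................
................
................
O..............O
O..............O
................
................
................
................
................
..O..........O..
......O..O......

Derivation:
Op 1 fold_up: fold axis h@8; visible region now rows[0,8) x cols[0,16) = 8x16
Op 2 fold_right: fold axis v@8; visible region now rows[0,8) x cols[8,16) = 8x8
Op 3 cut(0, 1): punch at orig (0,9); cuts so far [(0, 9)]; region rows[0,8) x cols[8,16) = 8x8
Op 4 cut(7, 7): punch at orig (7,15); cuts so far [(0, 9), (7, 15)]; region rows[0,8) x cols[8,16) = 8x8
Op 5 cut(1, 5): punch at orig (1,13); cuts so far [(0, 9), (1, 13), (7, 15)]; region rows[0,8) x cols[8,16) = 8x8
Unfold 1 (reflect across v@8): 6 holes -> [(0, 6), (0, 9), (1, 2), (1, 13), (7, 0), (7, 15)]
Unfold 2 (reflect across h@8): 12 holes -> [(0, 6), (0, 9), (1, 2), (1, 13), (7, 0), (7, 15), (8, 0), (8, 15), (14, 2), (14, 13), (15, 6), (15, 9)]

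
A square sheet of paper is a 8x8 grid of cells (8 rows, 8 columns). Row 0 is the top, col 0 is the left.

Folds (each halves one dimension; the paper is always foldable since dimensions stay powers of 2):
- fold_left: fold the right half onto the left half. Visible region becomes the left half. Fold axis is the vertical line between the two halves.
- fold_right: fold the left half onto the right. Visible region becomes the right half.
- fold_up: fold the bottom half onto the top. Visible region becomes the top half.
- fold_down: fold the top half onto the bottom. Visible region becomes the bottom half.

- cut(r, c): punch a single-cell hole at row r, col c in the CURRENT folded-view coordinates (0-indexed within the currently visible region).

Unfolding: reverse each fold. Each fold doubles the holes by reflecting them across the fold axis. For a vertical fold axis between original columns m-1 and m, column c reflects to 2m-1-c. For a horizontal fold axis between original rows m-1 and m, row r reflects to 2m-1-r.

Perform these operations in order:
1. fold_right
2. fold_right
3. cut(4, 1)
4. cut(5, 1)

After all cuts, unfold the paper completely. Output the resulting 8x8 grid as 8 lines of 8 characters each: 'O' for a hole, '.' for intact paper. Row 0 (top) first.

Op 1 fold_right: fold axis v@4; visible region now rows[0,8) x cols[4,8) = 8x4
Op 2 fold_right: fold axis v@6; visible region now rows[0,8) x cols[6,8) = 8x2
Op 3 cut(4, 1): punch at orig (4,7); cuts so far [(4, 7)]; region rows[0,8) x cols[6,8) = 8x2
Op 4 cut(5, 1): punch at orig (5,7); cuts so far [(4, 7), (5, 7)]; region rows[0,8) x cols[6,8) = 8x2
Unfold 1 (reflect across v@6): 4 holes -> [(4, 4), (4, 7), (5, 4), (5, 7)]
Unfold 2 (reflect across v@4): 8 holes -> [(4, 0), (4, 3), (4, 4), (4, 7), (5, 0), (5, 3), (5, 4), (5, 7)]

Answer: ........
........
........
........
O..OO..O
O..OO..O
........
........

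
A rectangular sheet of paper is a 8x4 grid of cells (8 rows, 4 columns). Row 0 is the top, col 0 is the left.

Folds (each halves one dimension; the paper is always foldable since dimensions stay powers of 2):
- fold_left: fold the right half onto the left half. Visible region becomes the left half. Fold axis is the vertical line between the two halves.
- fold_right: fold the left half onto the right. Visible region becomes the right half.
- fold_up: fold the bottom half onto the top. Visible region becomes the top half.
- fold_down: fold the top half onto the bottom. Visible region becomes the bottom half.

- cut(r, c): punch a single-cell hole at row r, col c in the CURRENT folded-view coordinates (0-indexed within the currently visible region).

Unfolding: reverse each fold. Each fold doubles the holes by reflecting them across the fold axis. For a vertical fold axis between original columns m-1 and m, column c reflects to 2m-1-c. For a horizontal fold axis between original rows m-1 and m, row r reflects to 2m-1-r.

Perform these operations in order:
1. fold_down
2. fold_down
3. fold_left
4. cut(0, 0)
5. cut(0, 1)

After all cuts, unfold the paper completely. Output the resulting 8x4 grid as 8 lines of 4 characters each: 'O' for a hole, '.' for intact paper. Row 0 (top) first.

Op 1 fold_down: fold axis h@4; visible region now rows[4,8) x cols[0,4) = 4x4
Op 2 fold_down: fold axis h@6; visible region now rows[6,8) x cols[0,4) = 2x4
Op 3 fold_left: fold axis v@2; visible region now rows[6,8) x cols[0,2) = 2x2
Op 4 cut(0, 0): punch at orig (6,0); cuts so far [(6, 0)]; region rows[6,8) x cols[0,2) = 2x2
Op 5 cut(0, 1): punch at orig (6,1); cuts so far [(6, 0), (6, 1)]; region rows[6,8) x cols[0,2) = 2x2
Unfold 1 (reflect across v@2): 4 holes -> [(6, 0), (6, 1), (6, 2), (6, 3)]
Unfold 2 (reflect across h@6): 8 holes -> [(5, 0), (5, 1), (5, 2), (5, 3), (6, 0), (6, 1), (6, 2), (6, 3)]
Unfold 3 (reflect across h@4): 16 holes -> [(1, 0), (1, 1), (1, 2), (1, 3), (2, 0), (2, 1), (2, 2), (2, 3), (5, 0), (5, 1), (5, 2), (5, 3), (6, 0), (6, 1), (6, 2), (6, 3)]

Answer: ....
OOOO
OOOO
....
....
OOOO
OOOO
....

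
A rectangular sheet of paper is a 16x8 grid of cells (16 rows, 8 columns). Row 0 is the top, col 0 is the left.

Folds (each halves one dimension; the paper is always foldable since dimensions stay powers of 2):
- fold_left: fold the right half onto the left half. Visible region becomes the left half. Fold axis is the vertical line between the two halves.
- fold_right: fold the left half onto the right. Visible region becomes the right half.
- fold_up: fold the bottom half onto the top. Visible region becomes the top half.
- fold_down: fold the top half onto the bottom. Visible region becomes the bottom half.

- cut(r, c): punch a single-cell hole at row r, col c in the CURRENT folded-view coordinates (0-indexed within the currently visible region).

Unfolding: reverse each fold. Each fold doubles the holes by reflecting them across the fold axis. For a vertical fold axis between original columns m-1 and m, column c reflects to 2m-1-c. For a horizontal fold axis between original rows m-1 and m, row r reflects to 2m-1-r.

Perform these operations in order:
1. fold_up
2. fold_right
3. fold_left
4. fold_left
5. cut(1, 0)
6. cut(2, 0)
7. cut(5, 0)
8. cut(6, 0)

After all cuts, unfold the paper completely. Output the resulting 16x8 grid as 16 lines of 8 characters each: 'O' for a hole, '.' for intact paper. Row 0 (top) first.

Answer: ........
OOOOOOOO
OOOOOOOO
........
........
OOOOOOOO
OOOOOOOO
........
........
OOOOOOOO
OOOOOOOO
........
........
OOOOOOOO
OOOOOOOO
........

Derivation:
Op 1 fold_up: fold axis h@8; visible region now rows[0,8) x cols[0,8) = 8x8
Op 2 fold_right: fold axis v@4; visible region now rows[0,8) x cols[4,8) = 8x4
Op 3 fold_left: fold axis v@6; visible region now rows[0,8) x cols[4,6) = 8x2
Op 4 fold_left: fold axis v@5; visible region now rows[0,8) x cols[4,5) = 8x1
Op 5 cut(1, 0): punch at orig (1,4); cuts so far [(1, 4)]; region rows[0,8) x cols[4,5) = 8x1
Op 6 cut(2, 0): punch at orig (2,4); cuts so far [(1, 4), (2, 4)]; region rows[0,8) x cols[4,5) = 8x1
Op 7 cut(5, 0): punch at orig (5,4); cuts so far [(1, 4), (2, 4), (5, 4)]; region rows[0,8) x cols[4,5) = 8x1
Op 8 cut(6, 0): punch at orig (6,4); cuts so far [(1, 4), (2, 4), (5, 4), (6, 4)]; region rows[0,8) x cols[4,5) = 8x1
Unfold 1 (reflect across v@5): 8 holes -> [(1, 4), (1, 5), (2, 4), (2, 5), (5, 4), (5, 5), (6, 4), (6, 5)]
Unfold 2 (reflect across v@6): 16 holes -> [(1, 4), (1, 5), (1, 6), (1, 7), (2, 4), (2, 5), (2, 6), (2, 7), (5, 4), (5, 5), (5, 6), (5, 7), (6, 4), (6, 5), (6, 6), (6, 7)]
Unfold 3 (reflect across v@4): 32 holes -> [(1, 0), (1, 1), (1, 2), (1, 3), (1, 4), (1, 5), (1, 6), (1, 7), (2, 0), (2, 1), (2, 2), (2, 3), (2, 4), (2, 5), (2, 6), (2, 7), (5, 0), (5, 1), (5, 2), (5, 3), (5, 4), (5, 5), (5, 6), (5, 7), (6, 0), (6, 1), (6, 2), (6, 3), (6, 4), (6, 5), (6, 6), (6, 7)]
Unfold 4 (reflect across h@8): 64 holes -> [(1, 0), (1, 1), (1, 2), (1, 3), (1, 4), (1, 5), (1, 6), (1, 7), (2, 0), (2, 1), (2, 2), (2, 3), (2, 4), (2, 5), (2, 6), (2, 7), (5, 0), (5, 1), (5, 2), (5, 3), (5, 4), (5, 5), (5, 6), (5, 7), (6, 0), (6, 1), (6, 2), (6, 3), (6, 4), (6, 5), (6, 6), (6, 7), (9, 0), (9, 1), (9, 2), (9, 3), (9, 4), (9, 5), (9, 6), (9, 7), (10, 0), (10, 1), (10, 2), (10, 3), (10, 4), (10, 5), (10, 6), (10, 7), (13, 0), (13, 1), (13, 2), (13, 3), (13, 4), (13, 5), (13, 6), (13, 7), (14, 0), (14, 1), (14, 2), (14, 3), (14, 4), (14, 5), (14, 6), (14, 7)]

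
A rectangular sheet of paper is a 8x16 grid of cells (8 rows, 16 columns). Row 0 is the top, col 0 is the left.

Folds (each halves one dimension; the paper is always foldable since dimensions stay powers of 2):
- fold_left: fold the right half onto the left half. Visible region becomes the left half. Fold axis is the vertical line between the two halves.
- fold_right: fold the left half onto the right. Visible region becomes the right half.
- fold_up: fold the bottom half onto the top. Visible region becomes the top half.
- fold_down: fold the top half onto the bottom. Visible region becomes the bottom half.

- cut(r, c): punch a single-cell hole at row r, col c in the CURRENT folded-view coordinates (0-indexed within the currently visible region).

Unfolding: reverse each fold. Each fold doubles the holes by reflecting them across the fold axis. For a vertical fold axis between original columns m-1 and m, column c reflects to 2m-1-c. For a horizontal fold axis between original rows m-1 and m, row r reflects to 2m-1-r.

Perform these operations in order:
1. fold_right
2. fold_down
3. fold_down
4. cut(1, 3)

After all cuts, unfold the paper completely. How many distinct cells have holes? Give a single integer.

Answer: 8

Derivation:
Op 1 fold_right: fold axis v@8; visible region now rows[0,8) x cols[8,16) = 8x8
Op 2 fold_down: fold axis h@4; visible region now rows[4,8) x cols[8,16) = 4x8
Op 3 fold_down: fold axis h@6; visible region now rows[6,8) x cols[8,16) = 2x8
Op 4 cut(1, 3): punch at orig (7,11); cuts so far [(7, 11)]; region rows[6,8) x cols[8,16) = 2x8
Unfold 1 (reflect across h@6): 2 holes -> [(4, 11), (7, 11)]
Unfold 2 (reflect across h@4): 4 holes -> [(0, 11), (3, 11), (4, 11), (7, 11)]
Unfold 3 (reflect across v@8): 8 holes -> [(0, 4), (0, 11), (3, 4), (3, 11), (4, 4), (4, 11), (7, 4), (7, 11)]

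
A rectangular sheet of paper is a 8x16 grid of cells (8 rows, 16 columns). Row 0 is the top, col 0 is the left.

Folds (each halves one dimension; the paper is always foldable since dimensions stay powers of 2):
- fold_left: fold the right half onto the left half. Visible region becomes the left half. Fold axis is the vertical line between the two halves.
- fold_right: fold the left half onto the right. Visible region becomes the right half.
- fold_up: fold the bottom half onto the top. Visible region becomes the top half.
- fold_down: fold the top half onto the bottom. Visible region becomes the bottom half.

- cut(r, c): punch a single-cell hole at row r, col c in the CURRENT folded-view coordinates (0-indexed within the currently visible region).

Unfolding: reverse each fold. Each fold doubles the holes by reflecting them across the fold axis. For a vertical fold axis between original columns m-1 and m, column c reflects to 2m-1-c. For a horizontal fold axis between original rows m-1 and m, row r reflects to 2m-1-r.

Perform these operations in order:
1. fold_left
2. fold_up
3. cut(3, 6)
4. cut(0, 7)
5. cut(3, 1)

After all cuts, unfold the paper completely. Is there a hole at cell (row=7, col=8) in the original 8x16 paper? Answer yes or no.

Op 1 fold_left: fold axis v@8; visible region now rows[0,8) x cols[0,8) = 8x8
Op 2 fold_up: fold axis h@4; visible region now rows[0,4) x cols[0,8) = 4x8
Op 3 cut(3, 6): punch at orig (3,6); cuts so far [(3, 6)]; region rows[0,4) x cols[0,8) = 4x8
Op 4 cut(0, 7): punch at orig (0,7); cuts so far [(0, 7), (3, 6)]; region rows[0,4) x cols[0,8) = 4x8
Op 5 cut(3, 1): punch at orig (3,1); cuts so far [(0, 7), (3, 1), (3, 6)]; region rows[0,4) x cols[0,8) = 4x8
Unfold 1 (reflect across h@4): 6 holes -> [(0, 7), (3, 1), (3, 6), (4, 1), (4, 6), (7, 7)]
Unfold 2 (reflect across v@8): 12 holes -> [(0, 7), (0, 8), (3, 1), (3, 6), (3, 9), (3, 14), (4, 1), (4, 6), (4, 9), (4, 14), (7, 7), (7, 8)]
Holes: [(0, 7), (0, 8), (3, 1), (3, 6), (3, 9), (3, 14), (4, 1), (4, 6), (4, 9), (4, 14), (7, 7), (7, 8)]

Answer: yes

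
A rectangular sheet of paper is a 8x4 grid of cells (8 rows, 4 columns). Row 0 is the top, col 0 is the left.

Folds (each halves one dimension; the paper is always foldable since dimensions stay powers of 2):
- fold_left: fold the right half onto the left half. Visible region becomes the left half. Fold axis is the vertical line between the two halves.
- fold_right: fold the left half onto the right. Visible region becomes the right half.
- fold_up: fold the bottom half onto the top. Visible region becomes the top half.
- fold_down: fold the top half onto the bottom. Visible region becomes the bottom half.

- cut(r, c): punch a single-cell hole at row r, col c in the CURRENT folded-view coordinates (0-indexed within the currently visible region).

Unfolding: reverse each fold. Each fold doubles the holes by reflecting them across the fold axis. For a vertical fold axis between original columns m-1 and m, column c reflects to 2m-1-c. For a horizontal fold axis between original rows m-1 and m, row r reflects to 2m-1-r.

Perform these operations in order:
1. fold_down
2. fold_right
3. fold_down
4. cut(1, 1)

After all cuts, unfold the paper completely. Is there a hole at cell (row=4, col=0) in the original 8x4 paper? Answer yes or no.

Op 1 fold_down: fold axis h@4; visible region now rows[4,8) x cols[0,4) = 4x4
Op 2 fold_right: fold axis v@2; visible region now rows[4,8) x cols[2,4) = 4x2
Op 3 fold_down: fold axis h@6; visible region now rows[6,8) x cols[2,4) = 2x2
Op 4 cut(1, 1): punch at orig (7,3); cuts so far [(7, 3)]; region rows[6,8) x cols[2,4) = 2x2
Unfold 1 (reflect across h@6): 2 holes -> [(4, 3), (7, 3)]
Unfold 2 (reflect across v@2): 4 holes -> [(4, 0), (4, 3), (7, 0), (7, 3)]
Unfold 3 (reflect across h@4): 8 holes -> [(0, 0), (0, 3), (3, 0), (3, 3), (4, 0), (4, 3), (7, 0), (7, 3)]
Holes: [(0, 0), (0, 3), (3, 0), (3, 3), (4, 0), (4, 3), (7, 0), (7, 3)]

Answer: yes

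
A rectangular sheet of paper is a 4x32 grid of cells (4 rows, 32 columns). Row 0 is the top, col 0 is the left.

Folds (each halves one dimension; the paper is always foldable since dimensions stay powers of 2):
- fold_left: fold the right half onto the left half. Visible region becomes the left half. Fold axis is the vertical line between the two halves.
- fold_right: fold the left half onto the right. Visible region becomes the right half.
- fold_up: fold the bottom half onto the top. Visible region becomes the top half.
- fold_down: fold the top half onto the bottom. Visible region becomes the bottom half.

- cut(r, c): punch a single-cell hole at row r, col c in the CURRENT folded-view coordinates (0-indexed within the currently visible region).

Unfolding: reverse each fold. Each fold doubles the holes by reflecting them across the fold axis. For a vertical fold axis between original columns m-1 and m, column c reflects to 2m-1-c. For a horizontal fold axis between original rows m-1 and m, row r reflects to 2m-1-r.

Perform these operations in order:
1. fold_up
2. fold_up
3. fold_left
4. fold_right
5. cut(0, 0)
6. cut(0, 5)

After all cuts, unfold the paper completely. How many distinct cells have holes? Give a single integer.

Answer: 32

Derivation:
Op 1 fold_up: fold axis h@2; visible region now rows[0,2) x cols[0,32) = 2x32
Op 2 fold_up: fold axis h@1; visible region now rows[0,1) x cols[0,32) = 1x32
Op 3 fold_left: fold axis v@16; visible region now rows[0,1) x cols[0,16) = 1x16
Op 4 fold_right: fold axis v@8; visible region now rows[0,1) x cols[8,16) = 1x8
Op 5 cut(0, 0): punch at orig (0,8); cuts so far [(0, 8)]; region rows[0,1) x cols[8,16) = 1x8
Op 6 cut(0, 5): punch at orig (0,13); cuts so far [(0, 8), (0, 13)]; region rows[0,1) x cols[8,16) = 1x8
Unfold 1 (reflect across v@8): 4 holes -> [(0, 2), (0, 7), (0, 8), (0, 13)]
Unfold 2 (reflect across v@16): 8 holes -> [(0, 2), (0, 7), (0, 8), (0, 13), (0, 18), (0, 23), (0, 24), (0, 29)]
Unfold 3 (reflect across h@1): 16 holes -> [(0, 2), (0, 7), (0, 8), (0, 13), (0, 18), (0, 23), (0, 24), (0, 29), (1, 2), (1, 7), (1, 8), (1, 13), (1, 18), (1, 23), (1, 24), (1, 29)]
Unfold 4 (reflect across h@2): 32 holes -> [(0, 2), (0, 7), (0, 8), (0, 13), (0, 18), (0, 23), (0, 24), (0, 29), (1, 2), (1, 7), (1, 8), (1, 13), (1, 18), (1, 23), (1, 24), (1, 29), (2, 2), (2, 7), (2, 8), (2, 13), (2, 18), (2, 23), (2, 24), (2, 29), (3, 2), (3, 7), (3, 8), (3, 13), (3, 18), (3, 23), (3, 24), (3, 29)]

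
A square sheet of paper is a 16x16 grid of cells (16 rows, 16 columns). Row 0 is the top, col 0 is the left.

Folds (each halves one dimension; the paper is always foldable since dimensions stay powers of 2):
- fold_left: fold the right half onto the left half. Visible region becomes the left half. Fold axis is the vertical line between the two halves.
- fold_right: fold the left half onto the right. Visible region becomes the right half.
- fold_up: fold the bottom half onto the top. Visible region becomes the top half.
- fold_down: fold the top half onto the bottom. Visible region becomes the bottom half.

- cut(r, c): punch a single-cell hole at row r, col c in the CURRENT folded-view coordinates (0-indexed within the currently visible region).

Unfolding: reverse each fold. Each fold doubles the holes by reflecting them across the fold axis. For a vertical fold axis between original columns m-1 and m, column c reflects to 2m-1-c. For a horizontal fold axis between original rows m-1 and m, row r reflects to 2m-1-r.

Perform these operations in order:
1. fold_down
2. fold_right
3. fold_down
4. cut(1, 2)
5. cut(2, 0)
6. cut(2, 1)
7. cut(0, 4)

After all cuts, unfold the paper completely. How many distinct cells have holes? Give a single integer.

Answer: 32

Derivation:
Op 1 fold_down: fold axis h@8; visible region now rows[8,16) x cols[0,16) = 8x16
Op 2 fold_right: fold axis v@8; visible region now rows[8,16) x cols[8,16) = 8x8
Op 3 fold_down: fold axis h@12; visible region now rows[12,16) x cols[8,16) = 4x8
Op 4 cut(1, 2): punch at orig (13,10); cuts so far [(13, 10)]; region rows[12,16) x cols[8,16) = 4x8
Op 5 cut(2, 0): punch at orig (14,8); cuts so far [(13, 10), (14, 8)]; region rows[12,16) x cols[8,16) = 4x8
Op 6 cut(2, 1): punch at orig (14,9); cuts so far [(13, 10), (14, 8), (14, 9)]; region rows[12,16) x cols[8,16) = 4x8
Op 7 cut(0, 4): punch at orig (12,12); cuts so far [(12, 12), (13, 10), (14, 8), (14, 9)]; region rows[12,16) x cols[8,16) = 4x8
Unfold 1 (reflect across h@12): 8 holes -> [(9, 8), (9, 9), (10, 10), (11, 12), (12, 12), (13, 10), (14, 8), (14, 9)]
Unfold 2 (reflect across v@8): 16 holes -> [(9, 6), (9, 7), (9, 8), (9, 9), (10, 5), (10, 10), (11, 3), (11, 12), (12, 3), (12, 12), (13, 5), (13, 10), (14, 6), (14, 7), (14, 8), (14, 9)]
Unfold 3 (reflect across h@8): 32 holes -> [(1, 6), (1, 7), (1, 8), (1, 9), (2, 5), (2, 10), (3, 3), (3, 12), (4, 3), (4, 12), (5, 5), (5, 10), (6, 6), (6, 7), (6, 8), (6, 9), (9, 6), (9, 7), (9, 8), (9, 9), (10, 5), (10, 10), (11, 3), (11, 12), (12, 3), (12, 12), (13, 5), (13, 10), (14, 6), (14, 7), (14, 8), (14, 9)]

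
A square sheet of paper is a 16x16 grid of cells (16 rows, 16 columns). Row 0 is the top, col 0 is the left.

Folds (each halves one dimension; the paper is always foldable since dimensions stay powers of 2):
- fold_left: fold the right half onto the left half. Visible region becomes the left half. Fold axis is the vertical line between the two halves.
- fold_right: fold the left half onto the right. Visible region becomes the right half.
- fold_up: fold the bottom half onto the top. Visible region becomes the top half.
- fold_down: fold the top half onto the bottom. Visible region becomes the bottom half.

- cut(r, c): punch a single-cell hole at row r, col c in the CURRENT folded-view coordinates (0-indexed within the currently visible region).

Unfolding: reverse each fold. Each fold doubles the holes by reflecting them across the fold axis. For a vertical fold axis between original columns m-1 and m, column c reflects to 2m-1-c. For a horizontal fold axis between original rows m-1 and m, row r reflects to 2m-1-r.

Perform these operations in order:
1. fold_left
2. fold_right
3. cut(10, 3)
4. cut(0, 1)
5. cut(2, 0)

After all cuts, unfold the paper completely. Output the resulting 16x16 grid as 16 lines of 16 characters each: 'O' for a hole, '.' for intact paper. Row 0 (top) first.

Answer: ..O..O....O..O..
................
...OO......OO...
................
................
................
................
................
................
................
O......OO......O
................
................
................
................
................

Derivation:
Op 1 fold_left: fold axis v@8; visible region now rows[0,16) x cols[0,8) = 16x8
Op 2 fold_right: fold axis v@4; visible region now rows[0,16) x cols[4,8) = 16x4
Op 3 cut(10, 3): punch at orig (10,7); cuts so far [(10, 7)]; region rows[0,16) x cols[4,8) = 16x4
Op 4 cut(0, 1): punch at orig (0,5); cuts so far [(0, 5), (10, 7)]; region rows[0,16) x cols[4,8) = 16x4
Op 5 cut(2, 0): punch at orig (2,4); cuts so far [(0, 5), (2, 4), (10, 7)]; region rows[0,16) x cols[4,8) = 16x4
Unfold 1 (reflect across v@4): 6 holes -> [(0, 2), (0, 5), (2, 3), (2, 4), (10, 0), (10, 7)]
Unfold 2 (reflect across v@8): 12 holes -> [(0, 2), (0, 5), (0, 10), (0, 13), (2, 3), (2, 4), (2, 11), (2, 12), (10, 0), (10, 7), (10, 8), (10, 15)]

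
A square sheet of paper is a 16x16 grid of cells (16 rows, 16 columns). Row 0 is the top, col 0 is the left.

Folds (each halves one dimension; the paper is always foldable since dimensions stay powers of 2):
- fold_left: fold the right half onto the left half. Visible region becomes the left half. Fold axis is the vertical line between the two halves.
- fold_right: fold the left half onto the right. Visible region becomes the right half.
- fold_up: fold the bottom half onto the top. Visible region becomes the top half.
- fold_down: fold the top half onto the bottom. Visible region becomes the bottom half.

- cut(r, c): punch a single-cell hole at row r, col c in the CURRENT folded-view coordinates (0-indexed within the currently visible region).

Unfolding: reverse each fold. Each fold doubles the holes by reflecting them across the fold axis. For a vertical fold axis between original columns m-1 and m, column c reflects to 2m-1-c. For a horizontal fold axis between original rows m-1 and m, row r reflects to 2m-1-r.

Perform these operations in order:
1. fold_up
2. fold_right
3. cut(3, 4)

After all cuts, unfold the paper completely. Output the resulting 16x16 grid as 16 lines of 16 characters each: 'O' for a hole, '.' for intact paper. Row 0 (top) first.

Op 1 fold_up: fold axis h@8; visible region now rows[0,8) x cols[0,16) = 8x16
Op 2 fold_right: fold axis v@8; visible region now rows[0,8) x cols[8,16) = 8x8
Op 3 cut(3, 4): punch at orig (3,12); cuts so far [(3, 12)]; region rows[0,8) x cols[8,16) = 8x8
Unfold 1 (reflect across v@8): 2 holes -> [(3, 3), (3, 12)]
Unfold 2 (reflect across h@8): 4 holes -> [(3, 3), (3, 12), (12, 3), (12, 12)]

Answer: ................
................
................
...O........O...
................
................
................
................
................
................
................
................
...O........O...
................
................
................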